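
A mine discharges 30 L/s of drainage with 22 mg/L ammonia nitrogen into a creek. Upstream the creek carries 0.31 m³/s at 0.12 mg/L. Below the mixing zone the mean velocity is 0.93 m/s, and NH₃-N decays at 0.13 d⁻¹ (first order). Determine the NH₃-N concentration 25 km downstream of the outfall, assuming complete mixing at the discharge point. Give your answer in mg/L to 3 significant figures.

30 L/s = 0.03 m³/s.
After complete mixing, C₀ = (0.03·22 + 0.31·0.12) / 0.34 = 2.051 mg/L.
Travel time t = 2.5e+04 m / 0.93 m/s = 2.688e+04 s = 0.3111 d.
C = 2.051·exp(−0.13·0.3111) = 2.051·0.9604 = 1.969 mg/L.

1.97 mg/L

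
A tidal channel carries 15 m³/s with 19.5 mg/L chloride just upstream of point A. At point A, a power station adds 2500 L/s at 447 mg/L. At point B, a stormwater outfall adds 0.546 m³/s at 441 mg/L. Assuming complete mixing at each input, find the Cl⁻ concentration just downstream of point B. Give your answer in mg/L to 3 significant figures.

2500 L/s = 2.5 m³/s.
After input A: C = (15·19.5 + 2.5·447) / 17.5 = 80.57 mg/L.
After input B: C = (17.5·80.57 + 0.546·441) / 18.05 = 91.48 mg/L.

91.5 mg/L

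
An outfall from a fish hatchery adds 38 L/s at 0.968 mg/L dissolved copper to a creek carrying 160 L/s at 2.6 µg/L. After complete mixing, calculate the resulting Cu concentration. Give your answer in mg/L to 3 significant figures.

0.188 mg/L

38 L/s = 0.038 m³/s.
160 L/s = 0.16 m³/s.
2.6 µg/L = 0.0026 mg/L.
Conservation of mass across the mixing zone: C = (0.038·0.968 + 0.16·0.0026) / (0.038 + 0.16) = 0.0372/0.198 = 0.1879 mg/L.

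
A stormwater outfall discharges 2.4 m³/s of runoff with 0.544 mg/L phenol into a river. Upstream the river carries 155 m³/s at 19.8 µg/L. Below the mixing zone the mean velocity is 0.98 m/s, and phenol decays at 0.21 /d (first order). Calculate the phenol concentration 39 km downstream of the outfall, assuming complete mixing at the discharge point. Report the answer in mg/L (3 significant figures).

19.8 µg/L = 0.0198 mg/L.
After complete mixing, C₀ = (2.4·0.544 + 155·0.0198) / 157.4 = 0.02779 mg/L.
Travel time t = 3.9e+04 m / 0.98 m/s = 3.98e+04 s = 0.4606 d.
C = 0.02779·exp(−0.21·0.4606) = 0.02779·0.9078 = 0.02523 mg/L.

0.0252 mg/L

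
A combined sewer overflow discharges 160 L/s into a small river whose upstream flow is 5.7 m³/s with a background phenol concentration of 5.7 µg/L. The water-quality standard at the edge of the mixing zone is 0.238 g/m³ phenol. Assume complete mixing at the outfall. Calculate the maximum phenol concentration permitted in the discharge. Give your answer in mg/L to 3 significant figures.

160 L/s = 0.16 m³/s.
5.7 µg/L = 0.0057 mg/L.
Mass balance: 0.238·5.86 = 0.16·Cₑ + 5.7·0.0057.
Cₑ = (1.395 − 0.03249) / 0.16 = 8.514 mg/L.

8.51 mg/L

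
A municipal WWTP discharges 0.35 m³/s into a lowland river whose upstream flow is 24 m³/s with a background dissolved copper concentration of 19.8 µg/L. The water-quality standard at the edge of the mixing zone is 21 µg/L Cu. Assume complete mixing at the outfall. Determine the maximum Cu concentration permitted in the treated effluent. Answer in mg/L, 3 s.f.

19.8 µg/L = 0.0198 mg/L.
21 µg/L = 0.021 mg/L.
Mass balance: 0.021·24.35 = 0.35·Cₑ + 24·0.0198.
Cₑ = (0.5114 − 0.4752) / 0.35 = 0.1033 mg/L.

0.103 mg/L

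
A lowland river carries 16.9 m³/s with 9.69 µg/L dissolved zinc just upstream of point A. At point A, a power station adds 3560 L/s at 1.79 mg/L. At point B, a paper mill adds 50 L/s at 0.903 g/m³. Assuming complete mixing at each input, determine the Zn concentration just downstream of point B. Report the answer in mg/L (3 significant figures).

0.321 mg/L

9.69 µg/L = 0.00969 mg/L.
3560 L/s = 3.56 m³/s.
After input A: C = (16.9·0.00969 + 3.56·1.79) / 20.46 = 0.3195 mg/L.
50 L/s = 0.05 m³/s.
After input B: C = (20.46·0.3195 + 0.05·0.903) / 20.51 = 0.3209 mg/L.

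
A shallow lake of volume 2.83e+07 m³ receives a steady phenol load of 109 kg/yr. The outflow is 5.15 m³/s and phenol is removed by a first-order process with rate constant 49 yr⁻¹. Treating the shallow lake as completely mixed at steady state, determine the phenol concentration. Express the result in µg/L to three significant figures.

Outflow Q = 5.15 m³/s × 3.156e+07 s/yr = 1.625e+08 m³/yr.
Steady-state CSTR mass balance: W = Q·C + k·V·C, so C = W/(Q + kV).
Q + kV = 1.625e+08 + 49·2.83e+07 = 1.549e+09 m³/yr.
C = 109/1.549e+09 = 7.036e-08 kg/m³ = 7.036e-05 mg/L = 0.07036 µg/L.

0.0704 µg/L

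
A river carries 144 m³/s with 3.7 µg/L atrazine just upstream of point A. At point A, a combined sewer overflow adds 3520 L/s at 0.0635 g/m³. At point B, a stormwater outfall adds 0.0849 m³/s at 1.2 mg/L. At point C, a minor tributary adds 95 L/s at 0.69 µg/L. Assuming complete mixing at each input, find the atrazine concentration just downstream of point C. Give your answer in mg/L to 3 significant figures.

0.00581 mg/L

3.7 µg/L = 0.0037 mg/L.
3520 L/s = 3.52 m³/s.
After input A: C = (144·0.0037 + 3.52·0.0635) / 147.5 = 0.005127 mg/L.
After input B: C = (147.5·0.005127 + 0.0849·1.2) / 147.6 = 0.005814 mg/L.
95 L/s = 0.095 m³/s.
0.69 µg/L = 0.00069 mg/L.
After input C: C = (147.6·0.005814 + 0.095·0.00069) / 147.7 = 0.005811 mg/L.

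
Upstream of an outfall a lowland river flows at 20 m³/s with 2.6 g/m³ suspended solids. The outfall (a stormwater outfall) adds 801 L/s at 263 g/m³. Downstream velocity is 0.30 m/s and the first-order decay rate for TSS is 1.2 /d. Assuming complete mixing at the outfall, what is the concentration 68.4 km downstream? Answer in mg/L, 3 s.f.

801 L/s = 0.801 m³/s.
After complete mixing, C₀ = (0.801·263 + 20·2.6) / 20.8 = 12.63 mg/L.
Travel time t = 6.84e+04 m / 0.30 m/s = 2.28e+05 s = 2.639 d.
C = 12.63·exp(−1.2·2.639) = 12.63·0.04214 = 0.5322 mg/L.

0.532 mg/L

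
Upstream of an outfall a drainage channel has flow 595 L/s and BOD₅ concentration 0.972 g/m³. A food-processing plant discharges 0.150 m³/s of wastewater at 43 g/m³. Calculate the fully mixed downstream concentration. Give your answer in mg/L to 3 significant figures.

595 L/s = 0.595 m³/s.
By mass balance at complete mixing, C = (0.15·43 + 0.595·0.972) / (0.15 + 0.595) = 7.028/0.745 = 9.434 mg/L.

9.43 mg/L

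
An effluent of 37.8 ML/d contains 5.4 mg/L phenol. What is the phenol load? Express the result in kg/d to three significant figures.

204 kg/d

37.8 ML/d = 0.4375 m³/s.
Mass flux = Q·C = 0.4375 m³/s × 5.4 g/m³ = 2.362 g/s.
= 2.362 g/s × 86.4 = 204.1 kg/d.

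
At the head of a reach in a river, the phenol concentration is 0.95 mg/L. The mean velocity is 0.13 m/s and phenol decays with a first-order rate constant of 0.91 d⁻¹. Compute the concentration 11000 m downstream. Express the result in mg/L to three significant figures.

0.390 mg/L

Travel time t = 11000 m / 0.13 m/s = 1.1e+04/0.13 = 8.462e+04 s = 0.9793 d.
First-order decay: C = 0.95·exp(−0.91·0.9793) = 0.95·0.4102 = 0.3897 mg/L.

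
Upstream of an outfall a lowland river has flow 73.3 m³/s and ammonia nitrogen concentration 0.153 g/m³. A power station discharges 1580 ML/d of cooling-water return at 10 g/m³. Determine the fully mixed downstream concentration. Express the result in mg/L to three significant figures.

1580 ML/d = 18.29 m³/s.
Flow-weighted mixing gives C = (18.29·10 + 73.3·0.153) / (18.29 + 73.3) = 194.1/91.59 = 2.119 mg/L.

2.12 mg/L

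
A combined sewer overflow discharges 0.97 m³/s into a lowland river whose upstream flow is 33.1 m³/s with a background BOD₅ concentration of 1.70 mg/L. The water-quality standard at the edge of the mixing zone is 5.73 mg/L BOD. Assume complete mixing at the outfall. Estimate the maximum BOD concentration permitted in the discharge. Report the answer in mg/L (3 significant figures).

Mass balance: 5.73·34.07 = 0.97·Cₑ + 33.1·1.7.
Cₑ = (195.2 − 56.27) / 0.97 = 143.2 mg/L.

143 mg/L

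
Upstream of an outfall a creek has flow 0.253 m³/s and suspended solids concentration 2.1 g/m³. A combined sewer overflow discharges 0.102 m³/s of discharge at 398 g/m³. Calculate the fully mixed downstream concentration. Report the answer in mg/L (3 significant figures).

116 mg/L

Flow-weighted mixing gives C = (0.102·398 + 0.253·2.1) / (0.102 + 0.253) = 41.13/0.355 = 115.9 mg/L.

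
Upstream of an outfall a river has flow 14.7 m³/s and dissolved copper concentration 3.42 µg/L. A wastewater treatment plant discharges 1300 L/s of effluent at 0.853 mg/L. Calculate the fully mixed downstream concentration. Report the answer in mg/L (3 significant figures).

1300 L/s = 1.3 m³/s.
3.42 µg/L = 0.00342 mg/L.
Flow-weighted mixing gives C = (1.3·0.853 + 14.7·0.00342) / (1.3 + 14.7) = 1.159/16 = 0.07245 mg/L.

0.0724 mg/L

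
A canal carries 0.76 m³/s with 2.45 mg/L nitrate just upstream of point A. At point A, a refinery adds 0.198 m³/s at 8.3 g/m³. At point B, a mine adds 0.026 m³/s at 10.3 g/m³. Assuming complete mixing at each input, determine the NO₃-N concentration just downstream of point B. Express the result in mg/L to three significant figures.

3.83 mg/L

After input A: C = (0.76·2.45 + 0.198·8.3) / 0.958 = 3.659 mg/L.
After input B: C = (0.958·3.659 + 0.026·10.3) / 0.984 = 3.835 mg/L.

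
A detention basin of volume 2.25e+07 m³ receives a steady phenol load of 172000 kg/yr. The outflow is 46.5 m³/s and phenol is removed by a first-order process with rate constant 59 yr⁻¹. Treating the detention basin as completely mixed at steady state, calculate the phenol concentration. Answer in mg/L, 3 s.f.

0.0615 mg/L

Outflow Q = 46.5 m³/s × 3.156e+07 s/yr = 1.467e+09 m³/yr.
Steady-state CSTR mass balance: W = Q·C + k·V·C, so C = W/(Q + kV).
Q + kV = 1.467e+09 + 59·2.25e+07 = 2.795e+09 m³/yr.
C = 172000/2.795e+09 = 6.154e-05 kg/m³ = 0.06154 mg/L.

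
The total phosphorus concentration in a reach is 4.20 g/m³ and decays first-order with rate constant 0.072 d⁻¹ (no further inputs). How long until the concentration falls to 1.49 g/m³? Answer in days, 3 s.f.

t = ln(C₀/C)/k = ln(4.20/1.49)/0.072 = 1.036/0.072 = 14.39 d.

14.4 d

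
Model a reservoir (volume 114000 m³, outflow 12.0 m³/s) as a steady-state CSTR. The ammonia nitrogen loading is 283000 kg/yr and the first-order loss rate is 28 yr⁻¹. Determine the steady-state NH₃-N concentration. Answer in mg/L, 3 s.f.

0.741 mg/L

Outflow Q = 12.0 m³/s × 3.156e+07 s/yr = 3.787e+08 m³/yr.
Steady-state CSTR mass balance: W = Q·C + k·V·C, so C = W/(Q + kV).
Q + kV = 3.787e+08 + 28·114000 = 3.819e+08 m³/yr.
C = 283000/3.819e+08 = 0.0007411 kg/m³ = 0.7411 mg/L.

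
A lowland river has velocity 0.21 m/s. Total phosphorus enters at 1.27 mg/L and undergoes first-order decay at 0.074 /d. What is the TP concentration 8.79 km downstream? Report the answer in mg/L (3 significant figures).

Travel time t = 8.79 km / 0.21 m/s = 8790/0.21 = 4.186e+04 s = 0.4845 d.
First-order decay: C = 1.27·exp(−0.074·0.4845) = 1.27·0.9648 = 1.225 mg/L.

1.23 mg/L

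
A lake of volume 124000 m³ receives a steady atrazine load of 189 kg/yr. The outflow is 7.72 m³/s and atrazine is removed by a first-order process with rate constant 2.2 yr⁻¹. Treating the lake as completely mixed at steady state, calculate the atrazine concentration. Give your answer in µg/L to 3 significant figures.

0.775 µg/L

Outflow Q = 7.72 m³/s × 3.156e+07 s/yr = 2.436e+08 m³/yr.
Steady-state CSTR mass balance: W = Q·C + k·V·C, so C = W/(Q + kV).
Q + kV = 2.436e+08 + 2.2·124000 = 2.439e+08 m³/yr.
C = 189/2.439e+08 = 7.749e-07 kg/m³ = 0.0007749 mg/L = 0.7749 µg/L.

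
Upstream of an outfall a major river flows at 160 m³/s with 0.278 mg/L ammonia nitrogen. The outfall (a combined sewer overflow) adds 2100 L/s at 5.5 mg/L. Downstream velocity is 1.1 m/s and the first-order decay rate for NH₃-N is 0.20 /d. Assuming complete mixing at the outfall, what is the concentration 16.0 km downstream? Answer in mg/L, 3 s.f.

2100 L/s = 2.1 m³/s.
After complete mixing, C₀ = (2.1·5.5 + 160·0.278) / 162.1 = 0.3457 mg/L.
Travel time t = 1.6e+04 m / 1.1 m/s = 1.455e+04 s = 0.1684 d.
C = 0.3457·exp(−0.20·0.1684) = 0.3457·0.9669 = 0.3342 mg/L.

0.334 mg/L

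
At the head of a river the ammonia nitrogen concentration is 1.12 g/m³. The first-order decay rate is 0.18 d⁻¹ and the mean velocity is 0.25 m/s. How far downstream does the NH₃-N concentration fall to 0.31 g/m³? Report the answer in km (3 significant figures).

From C = C₀·e^(−kt), t = ln(C₀/C)/k = ln(1.12/0.31)/0.18 = 1.285/0.18 = 7.136 d.
Distance = v·t = 0.25 m/s × 6.166e+05 s = 1.541e+05 m = 154.1 km.

154 km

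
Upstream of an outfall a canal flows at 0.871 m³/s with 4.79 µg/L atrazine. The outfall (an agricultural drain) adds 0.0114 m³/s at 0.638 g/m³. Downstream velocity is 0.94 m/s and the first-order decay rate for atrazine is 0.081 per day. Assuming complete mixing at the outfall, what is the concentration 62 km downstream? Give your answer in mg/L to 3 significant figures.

0.0122 mg/L

4.79 µg/L = 0.00479 mg/L.
After complete mixing, C₀ = (0.0114·0.638 + 0.871·0.00479) / 0.8824 = 0.01297 mg/L.
Travel time t = 6.2e+04 m / 0.94 m/s = 6.596e+04 s = 0.7634 d.
C = 0.01297·exp(−0.081·0.7634) = 0.01297·0.94 = 0.01219 mg/L.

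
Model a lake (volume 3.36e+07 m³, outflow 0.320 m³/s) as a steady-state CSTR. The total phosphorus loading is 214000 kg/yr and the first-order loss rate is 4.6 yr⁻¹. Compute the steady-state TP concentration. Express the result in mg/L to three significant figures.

Outflow Q = 0.320 m³/s × 3.156e+07 s/yr = 1.01e+07 m³/yr.
Steady-state CSTR mass balance: W = Q·C + k·V·C, so C = W/(Q + kV).
Q + kV = 1.01e+07 + 4.6·3.36e+07 = 1.647e+08 m³/yr.
C = 214000/1.647e+08 = 0.0013 kg/m³ = 1.3 mg/L.

1.30 mg/L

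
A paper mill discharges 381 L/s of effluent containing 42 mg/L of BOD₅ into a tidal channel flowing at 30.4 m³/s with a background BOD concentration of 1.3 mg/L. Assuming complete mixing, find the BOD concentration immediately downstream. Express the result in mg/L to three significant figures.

381 L/s = 0.381 m³/s.
Conservation of mass across the mixing zone: C = (0.381·42 + 30.4·1.3) / (0.381 + 30.4) = 55.52/30.78 = 1.804 mg/L.

1.80 mg/L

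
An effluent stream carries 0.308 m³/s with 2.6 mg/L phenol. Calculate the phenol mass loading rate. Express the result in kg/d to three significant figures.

Mass flux = Q·C = 0.308 m³/s × 2.6 g/m³ = 0.8008 g/s.
= 0.8008 g/s × 86.4 = 69.19 kg/d.

69.2 kg/d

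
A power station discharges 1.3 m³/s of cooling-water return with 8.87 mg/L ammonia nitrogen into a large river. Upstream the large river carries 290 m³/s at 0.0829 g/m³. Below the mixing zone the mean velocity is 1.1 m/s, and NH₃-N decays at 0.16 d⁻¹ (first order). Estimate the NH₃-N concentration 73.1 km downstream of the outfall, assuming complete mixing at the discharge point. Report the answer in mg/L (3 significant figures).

0.108 mg/L

After complete mixing, C₀ = (1.3·8.87 + 290·0.0829) / 291.3 = 0.1221 mg/L.
Travel time t = 7.31e+04 m / 1.1 m/s = 6.645e+04 s = 0.7691 d.
C = 0.1221·exp(−0.16·0.7691) = 0.1221·0.8842 = 0.108 mg/L.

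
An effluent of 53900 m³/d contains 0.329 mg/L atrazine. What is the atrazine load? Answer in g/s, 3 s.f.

0.205 g/s

53900 m³/d = 0.6238 m³/s.
Mass flux = Q·C = 0.6238 m³/s × 0.329 g/m³ = 0.2052 g/s.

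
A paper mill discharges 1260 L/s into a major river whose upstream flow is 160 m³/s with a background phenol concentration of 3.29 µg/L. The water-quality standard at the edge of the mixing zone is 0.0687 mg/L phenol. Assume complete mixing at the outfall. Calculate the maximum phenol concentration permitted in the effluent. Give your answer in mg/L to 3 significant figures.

1260 L/s = 1.26 m³/s.
3.29 µg/L = 0.00329 mg/L.
Mass balance: 0.0687·161.3 = 1.26·Cₑ + 160·0.00329.
Cₑ = (11.08 − 0.5264) / 1.26 = 8.375 mg/L.

8.37 mg/L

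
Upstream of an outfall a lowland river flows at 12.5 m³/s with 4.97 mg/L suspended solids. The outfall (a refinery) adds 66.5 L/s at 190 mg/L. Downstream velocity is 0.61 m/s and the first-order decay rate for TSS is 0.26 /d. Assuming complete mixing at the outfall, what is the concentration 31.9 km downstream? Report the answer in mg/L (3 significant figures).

66.5 L/s = 0.0665 m³/s.
After complete mixing, C₀ = (0.0665·190 + 12.5·4.97) / 12.57 = 5.949 mg/L.
Travel time t = 3.19e+04 m / 0.61 m/s = 5.23e+04 s = 0.6053 d.
C = 5.949·exp(−0.26·0.6053) = 5.949·0.8544 = 5.083 mg/L.

5.08 mg/L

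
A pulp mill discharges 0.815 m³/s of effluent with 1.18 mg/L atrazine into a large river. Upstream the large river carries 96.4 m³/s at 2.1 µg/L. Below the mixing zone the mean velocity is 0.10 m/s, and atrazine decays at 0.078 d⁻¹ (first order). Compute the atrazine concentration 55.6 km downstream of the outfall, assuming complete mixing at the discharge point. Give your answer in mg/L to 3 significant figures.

2.1 µg/L = 0.0021 mg/L.
After complete mixing, C₀ = (0.815·1.18 + 96.4·0.0021) / 97.22 = 0.01197 mg/L.
Travel time t = 5.56e+04 m / 0.10 m/s = 5.56e+05 s = 6.435 d.
C = 0.01197·exp(−0.078·6.435) = 0.01197·0.6054 = 0.007249 mg/L.

0.00725 mg/L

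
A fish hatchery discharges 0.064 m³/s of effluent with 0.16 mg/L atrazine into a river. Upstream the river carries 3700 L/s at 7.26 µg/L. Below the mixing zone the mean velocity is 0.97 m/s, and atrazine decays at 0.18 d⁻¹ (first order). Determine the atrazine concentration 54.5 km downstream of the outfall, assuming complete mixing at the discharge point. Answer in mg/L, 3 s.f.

3700 L/s = 3.7 m³/s.
7.26 µg/L = 0.00726 mg/L.
After complete mixing, C₀ = (0.064·0.16 + 3.7·0.00726) / 3.764 = 0.009857 mg/L.
Travel time t = 5.45e+04 m / 0.97 m/s = 5.619e+04 s = 0.6503 d.
C = 0.009857·exp(−0.18·0.6503) = 0.009857·0.8895 = 0.008768 mg/L.

0.00877 mg/L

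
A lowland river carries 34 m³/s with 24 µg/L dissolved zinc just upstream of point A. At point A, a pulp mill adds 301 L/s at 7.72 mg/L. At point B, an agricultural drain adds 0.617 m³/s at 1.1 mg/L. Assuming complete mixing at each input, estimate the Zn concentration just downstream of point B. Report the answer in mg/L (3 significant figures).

24 µg/L = 0.024 mg/L.
301 L/s = 0.301 m³/s.
After input A: C = (34·0.024 + 0.301·7.72) / 34.3 = 0.09153 mg/L.
After input B: C = (34.3·0.09153 + 0.617·1.1) / 34.92 = 0.1094 mg/L.

0.109 mg/L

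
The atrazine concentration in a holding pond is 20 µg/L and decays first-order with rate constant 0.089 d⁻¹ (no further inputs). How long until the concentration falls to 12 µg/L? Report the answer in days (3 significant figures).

t = ln(C₀/C)/k = ln(20/12)/0.089 = 0.5108/0.089 = 5.74 d.

5.74 d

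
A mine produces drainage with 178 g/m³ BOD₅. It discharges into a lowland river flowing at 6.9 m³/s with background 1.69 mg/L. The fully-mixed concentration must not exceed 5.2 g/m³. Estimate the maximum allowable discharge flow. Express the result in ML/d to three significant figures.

Mass balance at complete mixing: C_std·(Q_w + Q_r) = Q_w·C_e + Q_r·C_b.
Rearranging, Q_w = Q_r·(C_std − C_b)/(C_e − C_std) = 6.9·(5.2 − 1.69) / (178 − 5.2) = 0.1402 m³/s.
= 12.11 ML/d.

12.1 ML/d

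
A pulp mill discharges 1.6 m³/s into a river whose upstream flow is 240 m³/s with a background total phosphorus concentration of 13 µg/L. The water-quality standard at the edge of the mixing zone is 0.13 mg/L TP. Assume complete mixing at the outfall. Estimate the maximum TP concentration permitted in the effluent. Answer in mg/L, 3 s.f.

17.7 mg/L

13 µg/L = 0.013 mg/L.
Mass balance: 0.13·241.6 = 1.6·Cₑ + 240·0.013.
Cₑ = (31.41 − 3.12) / 1.6 = 17.68 mg/L.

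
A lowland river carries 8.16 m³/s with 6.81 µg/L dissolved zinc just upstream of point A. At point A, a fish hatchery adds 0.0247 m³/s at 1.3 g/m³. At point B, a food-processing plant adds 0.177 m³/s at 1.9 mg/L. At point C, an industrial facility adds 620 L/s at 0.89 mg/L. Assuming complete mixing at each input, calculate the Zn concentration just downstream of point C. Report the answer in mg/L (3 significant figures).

0.109 mg/L

6.81 µg/L = 0.00681 mg/L.
After input A: C = (8.16·0.00681 + 0.0247·1.3) / 8.185 = 0.01071 mg/L.
After input B: C = (8.185·0.01071 + 0.177·1.9) / 8.362 = 0.0507 mg/L.
620 L/s = 0.62 m³/s.
After input C: C = (8.362·0.0507 + 0.62·0.89) / 8.982 = 0.1086 mg/L.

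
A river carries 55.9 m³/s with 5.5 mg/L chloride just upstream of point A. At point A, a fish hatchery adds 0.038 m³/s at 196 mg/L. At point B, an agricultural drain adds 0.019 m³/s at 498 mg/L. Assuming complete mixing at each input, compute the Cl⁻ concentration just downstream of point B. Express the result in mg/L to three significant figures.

5.80 mg/L

After input A: C = (55.9·5.5 + 0.038·196) / 55.94 = 5.629 mg/L.
After input B: C = (55.94·5.629 + 0.019·498) / 55.96 = 5.797 mg/L.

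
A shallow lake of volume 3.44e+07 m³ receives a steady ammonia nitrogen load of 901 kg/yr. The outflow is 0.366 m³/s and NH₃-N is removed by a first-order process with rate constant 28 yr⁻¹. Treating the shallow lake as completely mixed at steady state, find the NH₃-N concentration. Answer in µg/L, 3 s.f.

Outflow Q = 0.366 m³/s × 3.156e+07 s/yr = 1.155e+07 m³/yr.
Steady-state CSTR mass balance: W = Q·C + k·V·C, so C = W/(Q + kV).
Q + kV = 1.155e+07 + 28·3.44e+07 = 9.748e+08 m³/yr.
C = 901/9.748e+08 = 9.243e-07 kg/m³ = 0.0009243 mg/L = 0.9243 µg/L.

0.924 µg/L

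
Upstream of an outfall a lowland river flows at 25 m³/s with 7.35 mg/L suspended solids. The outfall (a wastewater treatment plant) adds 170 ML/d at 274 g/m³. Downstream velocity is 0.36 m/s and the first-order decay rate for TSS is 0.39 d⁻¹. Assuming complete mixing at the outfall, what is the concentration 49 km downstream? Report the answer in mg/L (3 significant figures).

170 ML/d = 1.968 m³/s.
After complete mixing, C₀ = (1.968·274 + 25·7.35) / 26.97 = 26.81 mg/L.
Travel time t = 4.9e+04 m / 0.36 m/s = 1.361e+05 s = 1.575 d.
C = 26.81·exp(−0.39·1.575) = 26.81·0.541 = 14.5 mg/L.

14.5 mg/L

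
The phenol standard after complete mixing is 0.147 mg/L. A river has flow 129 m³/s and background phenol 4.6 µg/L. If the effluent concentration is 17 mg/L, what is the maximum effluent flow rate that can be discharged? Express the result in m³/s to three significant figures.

1.09 m³/s

4.6 µg/L = 0.0046 mg/L.
Mass balance at complete mixing: C_std·(Q_w + Q_r) = Q_w·C_e + Q_r·C_b.
Rearranging, Q_w = Q_r·(C_std − C_b)/(C_e − C_std) = 129·(0.147 − 0.0046) / (17 − 0.147) = 1.09 m³/s.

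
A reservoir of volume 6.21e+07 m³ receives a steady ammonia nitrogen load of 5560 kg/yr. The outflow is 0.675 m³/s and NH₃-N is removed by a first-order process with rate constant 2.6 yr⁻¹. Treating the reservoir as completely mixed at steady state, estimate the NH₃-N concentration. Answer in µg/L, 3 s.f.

Outflow Q = 0.675 m³/s × 3.156e+07 s/yr = 2.13e+07 m³/yr.
Steady-state CSTR mass balance: W = Q·C + k·V·C, so C = W/(Q + kV).
Q + kV = 2.13e+07 + 2.6·6.21e+07 = 1.828e+08 m³/yr.
C = 5560/1.828e+08 = 3.042e-05 kg/m³ = 0.03042 mg/L = 30.42 µg/L.

30.4 µg/L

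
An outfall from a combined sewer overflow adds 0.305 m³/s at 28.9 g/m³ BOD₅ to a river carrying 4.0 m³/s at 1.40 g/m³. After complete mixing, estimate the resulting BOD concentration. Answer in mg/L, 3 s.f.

3.35 mg/L

By mass balance at complete mixing, C = (0.305·28.9 + 4·1.4) / (0.305 + 4) = 14.41/4.305 = 3.348 mg/L.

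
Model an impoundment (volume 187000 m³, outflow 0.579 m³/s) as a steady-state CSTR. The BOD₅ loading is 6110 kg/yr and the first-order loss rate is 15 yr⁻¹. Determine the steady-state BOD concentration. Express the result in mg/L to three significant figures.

0.290 mg/L

Outflow Q = 0.579 m³/s × 3.156e+07 s/yr = 1.827e+07 m³/yr.
Steady-state CSTR mass balance: W = Q·C + k·V·C, so C = W/(Q + kV).
Q + kV = 1.827e+07 + 15·187000 = 2.108e+07 m³/yr.
C = 6110/2.108e+07 = 0.0002899 kg/m³ = 0.2899 mg/L.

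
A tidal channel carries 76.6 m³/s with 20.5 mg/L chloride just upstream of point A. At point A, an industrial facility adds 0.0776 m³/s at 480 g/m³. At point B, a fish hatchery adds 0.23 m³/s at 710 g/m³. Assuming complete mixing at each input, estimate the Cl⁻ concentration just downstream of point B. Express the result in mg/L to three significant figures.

After input A: C = (76.6·20.5 + 0.0776·480) / 76.68 = 20.97 mg/L.
After input B: C = (76.68·20.97 + 0.23·710) / 76.91 = 23.03 mg/L.

23.0 mg/L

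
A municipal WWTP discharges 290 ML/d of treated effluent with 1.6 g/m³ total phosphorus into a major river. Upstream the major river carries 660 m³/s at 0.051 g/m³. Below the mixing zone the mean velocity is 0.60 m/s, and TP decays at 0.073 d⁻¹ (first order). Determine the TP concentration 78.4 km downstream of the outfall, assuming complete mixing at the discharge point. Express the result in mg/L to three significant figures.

0.0527 mg/L

290 ML/d = 3.356 m³/s.
After complete mixing, C₀ = (3.356·1.6 + 660·0.051) / 663.4 = 0.05884 mg/L.
Travel time t = 7.84e+04 m / 0.60 m/s = 1.307e+05 s = 1.512 d.
C = 0.05884·exp(−0.073·1.512) = 0.05884·0.8955 = 0.05269 mg/L.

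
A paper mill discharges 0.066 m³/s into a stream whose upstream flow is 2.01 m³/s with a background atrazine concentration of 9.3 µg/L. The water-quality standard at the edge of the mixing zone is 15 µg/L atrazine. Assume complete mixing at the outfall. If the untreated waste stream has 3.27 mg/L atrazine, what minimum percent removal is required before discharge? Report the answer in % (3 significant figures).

94.2 %

9.3 µg/L = 0.0093 mg/L.
15 µg/L = 0.015 mg/L.
Mass balance: 0.015·2.076 = 0.066·Cₑ + 2.01·0.0093.
Cₑ = (0.03114 − 0.01869) / 0.066 = 0.1886 mg/L.
Required removal = 1 − 0.1886/3.27 = 94.23 %.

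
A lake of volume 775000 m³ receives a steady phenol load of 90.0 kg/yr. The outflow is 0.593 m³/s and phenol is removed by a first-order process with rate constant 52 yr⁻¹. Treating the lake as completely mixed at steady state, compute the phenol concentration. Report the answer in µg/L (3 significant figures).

Outflow Q = 0.593 m³/s × 3.156e+07 s/yr = 1.871e+07 m³/yr.
Steady-state CSTR mass balance: W = Q·C + k·V·C, so C = W/(Q + kV).
Q + kV = 1.871e+07 + 52·775000 = 5.901e+07 m³/yr.
C = 90.0/5.901e+07 = 1.525e-06 kg/m³ = 0.001525 mg/L = 1.525 µg/L.

1.53 µg/L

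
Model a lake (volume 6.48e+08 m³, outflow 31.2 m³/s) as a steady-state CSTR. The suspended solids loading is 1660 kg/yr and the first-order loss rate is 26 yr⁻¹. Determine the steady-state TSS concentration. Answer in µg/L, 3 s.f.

0.0931 µg/L

Outflow Q = 31.2 m³/s × 3.156e+07 s/yr = 9.846e+08 m³/yr.
Steady-state CSTR mass balance: W = Q·C + k·V·C, so C = W/(Q + kV).
Q + kV = 9.846e+08 + 26·6.48e+08 = 1.783e+10 m³/yr.
C = 1660/1.783e+10 = 9.309e-08 kg/m³ = 9.309e-05 mg/L = 0.09309 µg/L.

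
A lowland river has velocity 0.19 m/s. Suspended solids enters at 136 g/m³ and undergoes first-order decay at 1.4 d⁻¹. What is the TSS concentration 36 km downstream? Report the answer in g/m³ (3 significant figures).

Travel time t = 36 km / 0.19 m/s = 3.6e+04/0.19 = 1.895e+05 s = 2.193 d.
First-order decay: C = 136·exp(−1.4·2.193) = 136·0.04641 = 6.312 g/m³.

6.31 g/m³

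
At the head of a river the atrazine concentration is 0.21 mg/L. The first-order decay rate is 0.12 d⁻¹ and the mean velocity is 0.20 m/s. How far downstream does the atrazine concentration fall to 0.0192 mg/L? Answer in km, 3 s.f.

344 km

From C = C₀·e^(−kt), t = ln(C₀/C)/k = ln(0.21/0.0192)/0.12 = 2.392/0.12 = 19.93 d.
Distance = v·t = 0.20 m/s × 1.722e+06 s = 3.445e+05 m = 344.5 km.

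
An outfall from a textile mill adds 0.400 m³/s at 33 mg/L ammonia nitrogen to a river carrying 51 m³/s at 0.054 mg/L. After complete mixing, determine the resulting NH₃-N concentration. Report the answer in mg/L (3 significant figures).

By mass balance at complete mixing, C = (0.4·33 + 51·0.054) / (0.4 + 51) = 15.95/51.4 = 0.3104 mg/L.

0.310 mg/L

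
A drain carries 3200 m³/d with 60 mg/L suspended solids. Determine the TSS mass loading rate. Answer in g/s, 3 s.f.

3200 m³/d = 0.03704 m³/s.
Mass flux = Q·C = 0.03704 m³/s × 60 g/m³ = 2.222 g/s.

2.22 g/s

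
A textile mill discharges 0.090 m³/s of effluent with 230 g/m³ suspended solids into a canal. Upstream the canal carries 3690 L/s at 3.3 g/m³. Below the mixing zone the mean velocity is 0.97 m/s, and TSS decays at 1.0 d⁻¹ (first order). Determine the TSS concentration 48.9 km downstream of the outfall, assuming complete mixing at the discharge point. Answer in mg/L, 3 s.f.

3690 L/s = 3.69 m³/s.
After complete mixing, C₀ = (0.09·230 + 3.69·3.3) / 3.78 = 8.698 mg/L.
Travel time t = 4.89e+04 m / 0.97 m/s = 5.041e+04 s = 0.5835 d.
C = 8.698·exp(−1.0·0.5835) = 8.698·0.558 = 4.853 mg/L.

4.85 mg/L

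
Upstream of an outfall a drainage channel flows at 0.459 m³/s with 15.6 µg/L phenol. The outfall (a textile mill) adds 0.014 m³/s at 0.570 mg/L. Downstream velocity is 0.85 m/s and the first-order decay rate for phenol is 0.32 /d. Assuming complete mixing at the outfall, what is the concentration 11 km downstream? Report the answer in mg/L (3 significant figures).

0.0305 mg/L

15.6 µg/L = 0.0156 mg/L.
After complete mixing, C₀ = (0.014·0.57 + 0.459·0.0156) / 0.473 = 0.03201 mg/L.
Travel time t = 1.1e+04 m / 0.85 m/s = 1.294e+04 s = 0.1498 d.
C = 0.03201·exp(−0.32·0.1498) = 0.03201·0.9532 = 0.03051 mg/L.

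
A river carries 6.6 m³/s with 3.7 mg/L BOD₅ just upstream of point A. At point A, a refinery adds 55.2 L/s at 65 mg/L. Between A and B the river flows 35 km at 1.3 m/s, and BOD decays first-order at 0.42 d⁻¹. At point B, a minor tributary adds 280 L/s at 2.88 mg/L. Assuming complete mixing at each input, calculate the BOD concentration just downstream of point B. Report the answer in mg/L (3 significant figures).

55.2 L/s = 0.0552 m³/s.
After input A: C = (6.6·3.7 + 0.0552·65) / 6.655 = 4.208 mg/L.
Over the 35 km reach to input B (t = 2.692e+04 s = 0.3116 d), decay gives C = 4.208·exp(−0.42·0.3116) = 3.692 mg/L.
280 L/s = 0.28 m³/s.
After input B: C = (6.655·3.692 + 0.28·2.88) / 6.935 = 3.659 mg/L.

3.66 mg/L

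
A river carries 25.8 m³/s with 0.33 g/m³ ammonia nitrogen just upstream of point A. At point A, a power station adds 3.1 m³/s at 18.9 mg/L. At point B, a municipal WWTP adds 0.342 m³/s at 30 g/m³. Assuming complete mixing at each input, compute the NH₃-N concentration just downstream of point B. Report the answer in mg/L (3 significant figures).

2.65 mg/L

After input A: C = (25.8·0.33 + 3.1·18.9) / 28.9 = 2.322 mg/L.
After input B: C = (28.9·2.322 + 0.342·30) / 29.24 = 2.646 mg/L.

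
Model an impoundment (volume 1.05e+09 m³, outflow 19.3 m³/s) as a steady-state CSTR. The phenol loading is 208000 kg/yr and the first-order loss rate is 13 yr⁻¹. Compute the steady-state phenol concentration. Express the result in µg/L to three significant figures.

14.6 µg/L

Outflow Q = 19.3 m³/s × 3.156e+07 s/yr = 6.091e+08 m³/yr.
Steady-state CSTR mass balance: W = Q·C + k·V·C, so C = W/(Q + kV).
Q + kV = 6.091e+08 + 13·1.05e+09 = 1.426e+10 m³/yr.
C = 208000/1.426e+10 = 1.459e-05 kg/m³ = 0.01459 mg/L = 14.59 µg/L.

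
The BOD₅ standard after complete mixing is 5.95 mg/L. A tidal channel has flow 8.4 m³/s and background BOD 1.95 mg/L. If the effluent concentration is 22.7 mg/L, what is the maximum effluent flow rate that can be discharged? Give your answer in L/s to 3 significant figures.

Mass balance at complete mixing: C_std·(Q_w + Q_r) = Q_w·C_e + Q_r·C_b.
Rearranging, Q_w = Q_r·(C_std − C_b)/(C_e − C_std) = 8.4·(5.95 − 1.95) / (22.7 − 5.95) = 2.006 m³/s.
= 2006 L/s.

2010 L/s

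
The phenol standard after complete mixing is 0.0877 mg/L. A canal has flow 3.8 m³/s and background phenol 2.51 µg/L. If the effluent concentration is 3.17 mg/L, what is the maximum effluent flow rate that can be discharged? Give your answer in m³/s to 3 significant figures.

2.51 µg/L = 0.00251 mg/L.
Mass balance at complete mixing: C_std·(Q_w + Q_r) = Q_w·C_e + Q_r·C_b.
Rearranging, Q_w = Q_r·(C_std − C_b)/(C_e − C_std) = 3.8·(0.0877 − 0.00251) / (3.17 − 0.0877) = 0.105 m³/s.

0.105 m³/s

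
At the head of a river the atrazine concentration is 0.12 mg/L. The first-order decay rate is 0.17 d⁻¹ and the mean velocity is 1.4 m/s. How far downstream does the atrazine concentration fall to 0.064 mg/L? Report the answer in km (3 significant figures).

From C = C₀·e^(−kt), t = ln(C₀/C)/k = ln(0.12/0.064)/0.17 = 0.6286/0.17 = 3.698 d.
Distance = v·t = 1.4 m/s × 3.195e+05 s = 4.473e+05 m = 447.3 km.

447 km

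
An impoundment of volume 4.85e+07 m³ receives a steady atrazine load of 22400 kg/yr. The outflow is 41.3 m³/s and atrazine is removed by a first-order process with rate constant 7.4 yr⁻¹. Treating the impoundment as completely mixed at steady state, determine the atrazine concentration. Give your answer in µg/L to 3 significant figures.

Outflow Q = 41.3 m³/s × 3.156e+07 s/yr = 1.303e+09 m³/yr.
Steady-state CSTR mass balance: W = Q·C + k·V·C, so C = W/(Q + kV).
Q + kV = 1.303e+09 + 7.4·4.85e+07 = 1.662e+09 m³/yr.
C = 22400/1.662e+09 = 1.348e-05 kg/m³ = 0.01348 mg/L = 13.48 µg/L.

13.5 µg/L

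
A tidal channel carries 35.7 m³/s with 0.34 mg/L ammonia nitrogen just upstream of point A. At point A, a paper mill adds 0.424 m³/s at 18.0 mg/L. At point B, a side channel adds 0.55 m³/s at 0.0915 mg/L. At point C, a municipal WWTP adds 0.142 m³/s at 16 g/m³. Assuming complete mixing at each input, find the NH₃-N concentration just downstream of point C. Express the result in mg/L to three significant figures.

0.600 mg/L

After input A: C = (35.7·0.34 + 0.424·18) / 36.12 = 0.5473 mg/L.
After input B: C = (36.12·0.5473 + 0.55·0.0915) / 36.67 = 0.5404 mg/L.
After input C: C = (36.67·0.5404 + 0.142·16) / 36.82 = 0.6001 mg/L.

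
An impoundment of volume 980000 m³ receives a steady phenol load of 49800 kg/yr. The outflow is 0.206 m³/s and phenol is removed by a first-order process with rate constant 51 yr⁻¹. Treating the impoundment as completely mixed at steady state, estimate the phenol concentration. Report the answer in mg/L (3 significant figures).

Outflow Q = 0.206 m³/s × 3.156e+07 s/yr = 6.501e+06 m³/yr.
Steady-state CSTR mass balance: W = Q·C + k·V·C, so C = W/(Q + kV).
Q + kV = 6.501e+06 + 51·980000 = 5.648e+07 m³/yr.
C = 49800/5.648e+07 = 0.0008817 kg/m³ = 0.8817 mg/L.

0.882 mg/L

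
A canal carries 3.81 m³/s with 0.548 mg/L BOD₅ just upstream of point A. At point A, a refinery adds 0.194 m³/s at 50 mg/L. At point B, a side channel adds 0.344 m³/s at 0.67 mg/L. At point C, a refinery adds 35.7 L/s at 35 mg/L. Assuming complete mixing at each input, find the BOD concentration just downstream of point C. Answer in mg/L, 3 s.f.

After input A: C = (3.81·0.548 + 0.194·50) / 4.004 = 2.944 mg/L.
After input B: C = (4.004·2.944 + 0.344·0.67) / 4.348 = 2.764 mg/L.
35.7 L/s = 0.0357 m³/s.
After input C: C = (4.348·2.764 + 0.0357·35) / 4.384 = 3.027 mg/L.

3.03 mg/L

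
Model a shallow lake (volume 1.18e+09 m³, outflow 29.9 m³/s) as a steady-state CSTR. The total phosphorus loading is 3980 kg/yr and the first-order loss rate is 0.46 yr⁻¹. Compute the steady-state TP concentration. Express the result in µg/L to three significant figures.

Outflow Q = 29.9 m³/s × 3.156e+07 s/yr = 9.436e+08 m³/yr.
Steady-state CSTR mass balance: W = Q·C + k·V·C, so C = W/(Q + kV).
Q + kV = 9.436e+08 + 0.46·1.18e+09 = 1.486e+09 m³/yr.
C = 3980/1.486e+09 = 2.678e-06 kg/m³ = 0.002678 mg/L = 2.678 µg/L.

2.68 µg/L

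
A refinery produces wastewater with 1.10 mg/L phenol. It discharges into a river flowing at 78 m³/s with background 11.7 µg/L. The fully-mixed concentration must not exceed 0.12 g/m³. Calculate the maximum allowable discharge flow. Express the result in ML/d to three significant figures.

11.7 µg/L = 0.0117 mg/L.
Mass balance at complete mixing: C_std·(Q_w + Q_r) = Q_w·C_e + Q_r·C_b.
Rearranging, Q_w = Q_r·(C_std − C_b)/(C_e − C_std) = 78·(0.12 − 0.0117) / (1.1 − 0.12) = 8.62 m³/s.
= 744.8 ML/d.

745 ML/d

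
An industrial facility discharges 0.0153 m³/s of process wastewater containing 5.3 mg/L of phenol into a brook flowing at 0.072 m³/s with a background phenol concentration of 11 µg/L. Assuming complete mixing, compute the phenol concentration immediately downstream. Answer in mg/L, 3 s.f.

0.938 mg/L

11 µg/L = 0.011 mg/L.
Conservation of mass across the mixing zone: C = (0.0153·5.3 + 0.072·0.011) / (0.0153 + 0.072) = 0.08188/0.0873 = 0.9379 mg/L.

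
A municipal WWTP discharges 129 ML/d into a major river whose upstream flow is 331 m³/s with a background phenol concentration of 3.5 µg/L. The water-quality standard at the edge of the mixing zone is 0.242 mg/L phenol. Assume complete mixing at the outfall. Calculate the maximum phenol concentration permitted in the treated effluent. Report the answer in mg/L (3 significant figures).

53.1 mg/L

129 ML/d = 1.493 m³/s.
3.5 µg/L = 0.0035 mg/L.
Mass balance: 0.242·332.5 = 1.493·Cₑ + 331·0.0035.
Cₑ = (80.46 − 1.159) / 1.493 = 53.12 mg/L.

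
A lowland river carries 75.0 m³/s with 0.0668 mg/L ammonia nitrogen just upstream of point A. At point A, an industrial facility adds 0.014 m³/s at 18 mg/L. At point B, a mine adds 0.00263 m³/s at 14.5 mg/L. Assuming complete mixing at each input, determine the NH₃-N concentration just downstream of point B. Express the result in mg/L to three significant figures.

0.0707 mg/L

After input A: C = (75·0.0668 + 0.014·18) / 75.01 = 0.07015 mg/L.
After input B: C = (75.01·0.07015 + 0.00263·14.5) / 75.02 = 0.07065 mg/L.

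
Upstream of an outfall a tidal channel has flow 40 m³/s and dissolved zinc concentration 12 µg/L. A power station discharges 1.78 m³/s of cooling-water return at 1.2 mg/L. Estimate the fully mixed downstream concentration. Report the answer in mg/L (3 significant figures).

0.0626 mg/L

12 µg/L = 0.012 mg/L.
By mass balance at complete mixing, C = (1.78·1.2 + 40·0.012) / (1.78 + 40) = 2.616/41.78 = 0.06261 mg/L.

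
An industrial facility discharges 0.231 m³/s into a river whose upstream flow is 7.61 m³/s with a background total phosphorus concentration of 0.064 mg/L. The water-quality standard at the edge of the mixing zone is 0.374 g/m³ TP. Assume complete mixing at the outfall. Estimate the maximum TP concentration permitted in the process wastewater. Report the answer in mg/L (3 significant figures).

Mass balance: 0.374·7.841 = 0.231·Cₑ + 7.61·0.064.
Cₑ = (2.933 − 0.487) / 0.231 = 10.59 mg/L.

10.6 mg/L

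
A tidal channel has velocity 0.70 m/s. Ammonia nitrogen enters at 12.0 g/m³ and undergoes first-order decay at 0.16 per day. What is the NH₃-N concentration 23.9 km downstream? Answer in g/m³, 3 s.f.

11.3 g/m³

Travel time t = 23.9 km / 0.70 m/s = 2.39e+04/0.70 = 3.414e+04 s = 0.3952 d.
First-order decay: C = 12.0·exp(−0.16·0.3952) = 12.0·0.9387 = 11.26 g/m³.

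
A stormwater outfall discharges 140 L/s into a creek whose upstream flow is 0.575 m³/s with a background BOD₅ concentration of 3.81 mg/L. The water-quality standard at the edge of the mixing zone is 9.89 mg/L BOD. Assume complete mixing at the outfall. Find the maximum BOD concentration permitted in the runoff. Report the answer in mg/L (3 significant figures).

140 L/s = 0.14 m³/s.
Mass balance: 9.89·0.715 = 0.14·Cₑ + 0.575·3.81.
Cₑ = (7.071 − 2.191) / 0.14 = 34.86 mg/L.

34.9 mg/L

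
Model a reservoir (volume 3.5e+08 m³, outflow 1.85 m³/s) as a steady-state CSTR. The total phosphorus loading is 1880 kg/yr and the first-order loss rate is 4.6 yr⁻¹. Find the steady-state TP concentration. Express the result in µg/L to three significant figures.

1.13 µg/L

Outflow Q = 1.85 m³/s × 3.156e+07 s/yr = 5.838e+07 m³/yr.
Steady-state CSTR mass balance: W = Q·C + k·V·C, so C = W/(Q + kV).
Q + kV = 5.838e+07 + 4.6·3.5e+08 = 1.668e+09 m³/yr.
C = 1880/1.668e+09 = 1.127e-06 kg/m³ = 0.001127 mg/L = 1.127 µg/L.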